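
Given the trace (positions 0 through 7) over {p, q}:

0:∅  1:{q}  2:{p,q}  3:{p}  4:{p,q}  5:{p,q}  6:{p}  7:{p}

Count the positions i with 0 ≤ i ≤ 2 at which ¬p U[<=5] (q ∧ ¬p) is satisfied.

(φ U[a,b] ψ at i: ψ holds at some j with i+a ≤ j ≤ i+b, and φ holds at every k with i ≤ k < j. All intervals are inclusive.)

2

Evaluate at each i in [0,2]:
  i=0: ✓ (rhs at j=1; lhs holds on [0,0])
  i=1: ✓ (rhs at j=1)
  i=2: ✗ (no rhs in [2,7])
Positions where it holds: {0, 1} → 2.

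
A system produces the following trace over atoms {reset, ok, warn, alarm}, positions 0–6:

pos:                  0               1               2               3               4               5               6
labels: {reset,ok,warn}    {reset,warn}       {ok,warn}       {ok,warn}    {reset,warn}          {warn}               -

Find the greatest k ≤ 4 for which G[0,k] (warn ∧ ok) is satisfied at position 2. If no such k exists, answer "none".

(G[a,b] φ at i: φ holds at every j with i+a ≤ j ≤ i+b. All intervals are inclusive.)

1

(warn ∧ ok) must hold from j=2 onward; find where it first fails.
  j=2: holds
  j=3: holds
  j=4: fails
Holds on [2,3], so largest k = 1.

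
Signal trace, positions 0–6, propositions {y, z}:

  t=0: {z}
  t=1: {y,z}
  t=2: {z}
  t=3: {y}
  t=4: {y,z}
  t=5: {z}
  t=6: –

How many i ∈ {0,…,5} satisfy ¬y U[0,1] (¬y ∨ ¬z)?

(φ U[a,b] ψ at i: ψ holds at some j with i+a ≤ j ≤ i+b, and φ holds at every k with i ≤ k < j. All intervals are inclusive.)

Evaluate at each i in [0,5]:
  i=0: ✓ (rhs at j=0)
  i=1: ✗ (lhs fails at k=1 before rhs at j=2)
  i=2: ✓ (rhs at j=2)
  i=3: ✓ (rhs at j=3)
  i=4: ✗ (lhs fails at k=4 before rhs at j=5)
  i=5: ✓ (rhs at j=5)
Positions where it holds: {0, 2, 3, 5} → 4.

4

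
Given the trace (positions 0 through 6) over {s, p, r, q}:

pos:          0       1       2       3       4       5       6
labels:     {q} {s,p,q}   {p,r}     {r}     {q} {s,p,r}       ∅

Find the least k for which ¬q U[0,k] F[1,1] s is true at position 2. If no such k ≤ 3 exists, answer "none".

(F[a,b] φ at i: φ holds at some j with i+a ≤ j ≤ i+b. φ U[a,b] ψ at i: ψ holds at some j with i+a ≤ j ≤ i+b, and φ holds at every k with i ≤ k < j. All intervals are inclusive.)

2

Need earliest j ≥ 2 with F[1,1] s, and ¬q at every k in [2,j-1].
  j=2: rhs fails.
  j=3: rhs fails.
  j=4: rhs holds; lhs holds on [2,3]. k = 2.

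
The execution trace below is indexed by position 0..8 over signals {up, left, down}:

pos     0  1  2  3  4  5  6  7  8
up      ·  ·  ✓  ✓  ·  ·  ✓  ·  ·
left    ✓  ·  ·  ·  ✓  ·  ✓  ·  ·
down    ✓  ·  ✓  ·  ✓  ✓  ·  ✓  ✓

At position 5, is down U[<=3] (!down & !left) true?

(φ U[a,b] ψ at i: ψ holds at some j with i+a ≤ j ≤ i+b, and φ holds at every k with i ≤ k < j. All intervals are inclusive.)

Need some j in [5,8] with (!down & !left), and down at every k in [5,j-1].
  j=5: (!down & !left) false.
  j=6: (!down & !left) false.
  j=7: (!down & !left) false.
  j=8: (!down & !left) false.
No j in the window works → until fails.

Does not hold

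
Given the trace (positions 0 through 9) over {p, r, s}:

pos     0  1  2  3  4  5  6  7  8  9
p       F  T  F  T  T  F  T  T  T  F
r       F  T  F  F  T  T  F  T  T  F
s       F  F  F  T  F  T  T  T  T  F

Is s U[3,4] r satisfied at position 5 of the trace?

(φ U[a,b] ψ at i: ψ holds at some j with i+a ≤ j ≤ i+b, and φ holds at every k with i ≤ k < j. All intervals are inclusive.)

Holds

Need some j in [8,9] with r, and s at every k in [5,j-1].
  j=8: r holds; s holds at every k in [5,7] → satisfied.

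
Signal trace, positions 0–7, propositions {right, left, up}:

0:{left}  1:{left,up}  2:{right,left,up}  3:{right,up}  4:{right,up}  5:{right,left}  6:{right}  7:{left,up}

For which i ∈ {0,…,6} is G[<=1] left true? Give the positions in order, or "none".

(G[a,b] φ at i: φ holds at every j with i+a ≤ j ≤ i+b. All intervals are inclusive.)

Evaluate at each i in [0,6]:
  i=0: ✓ (all of [0,1])
  i=1: ✓ (all of [1,2])
  i=2: ✗ (fails at j=3)
  i=3: ✗ (fails at j=3)
  i=4: ✗ (fails at j=4)
  i=5: ✗ (fails at j=6)
  i=6: ✗ (fails at j=6)

0, 1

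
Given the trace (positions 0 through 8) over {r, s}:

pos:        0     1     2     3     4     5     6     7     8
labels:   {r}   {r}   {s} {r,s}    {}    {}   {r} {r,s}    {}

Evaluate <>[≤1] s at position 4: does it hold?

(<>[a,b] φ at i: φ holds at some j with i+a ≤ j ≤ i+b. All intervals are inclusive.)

Does not hold

Check s at each j in [4,5]:
  j=4: false
  j=5: false
No position in the window satisfies it → formula fails.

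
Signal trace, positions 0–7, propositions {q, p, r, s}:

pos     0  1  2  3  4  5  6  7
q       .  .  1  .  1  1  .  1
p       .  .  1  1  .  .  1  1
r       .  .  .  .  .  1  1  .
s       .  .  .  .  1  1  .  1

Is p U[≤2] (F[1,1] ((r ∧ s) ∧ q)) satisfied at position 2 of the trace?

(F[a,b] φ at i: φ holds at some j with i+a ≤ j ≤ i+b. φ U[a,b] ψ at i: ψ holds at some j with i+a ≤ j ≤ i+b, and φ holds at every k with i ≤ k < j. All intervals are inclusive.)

Holds

Need some j in [2,4] with F[1,1] ((r ∧ s) ∧ q), and p at every k in [2,j-1].
  j=2: F[1,1] ((r ∧ s) ∧ q) — fails (none in [3,3]).
  j=3: F[1,1] ((r ∧ s) ∧ q) — fails (none in [4,4]).
  j=4: F[1,1] ((r ∧ s) ∧ q) holds; p holds at every k in [2,3] → satisfied.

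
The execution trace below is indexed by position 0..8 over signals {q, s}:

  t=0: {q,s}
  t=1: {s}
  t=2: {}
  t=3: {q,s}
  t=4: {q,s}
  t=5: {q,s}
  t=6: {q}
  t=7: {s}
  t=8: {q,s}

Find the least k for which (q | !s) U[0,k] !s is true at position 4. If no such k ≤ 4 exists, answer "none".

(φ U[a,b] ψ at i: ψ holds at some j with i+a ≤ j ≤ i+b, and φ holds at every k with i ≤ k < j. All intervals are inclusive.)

2

Need earliest j ≥ 4 with !s, and (q | !s) at every k in [4,j-1].
  j=4: rhs fails.
  j=5: rhs fails.
  j=6: rhs holds; lhs holds on [4,5]. k = 2.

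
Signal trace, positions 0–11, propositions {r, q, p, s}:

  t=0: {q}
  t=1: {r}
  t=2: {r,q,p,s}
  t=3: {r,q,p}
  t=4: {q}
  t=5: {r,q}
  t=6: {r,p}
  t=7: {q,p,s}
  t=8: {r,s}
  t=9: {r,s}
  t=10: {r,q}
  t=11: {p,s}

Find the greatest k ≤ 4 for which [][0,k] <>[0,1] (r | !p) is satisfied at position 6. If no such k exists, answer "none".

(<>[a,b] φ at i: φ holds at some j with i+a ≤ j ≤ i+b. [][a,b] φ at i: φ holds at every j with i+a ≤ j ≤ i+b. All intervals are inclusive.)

4

<>[0,1] (r | !p) must hold from j=6 onward; find where it first fails.
  j=6: holds
  j=7: holds
  j=8: holds
  j=9: holds
  j=10: holds
Holds through j=10; largest k = 4.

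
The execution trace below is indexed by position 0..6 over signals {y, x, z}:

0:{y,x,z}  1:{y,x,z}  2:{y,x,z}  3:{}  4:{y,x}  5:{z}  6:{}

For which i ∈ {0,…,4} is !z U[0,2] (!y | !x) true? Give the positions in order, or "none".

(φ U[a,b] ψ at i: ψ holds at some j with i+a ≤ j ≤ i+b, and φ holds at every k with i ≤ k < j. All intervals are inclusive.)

Evaluate at each i in [0,4]:
  i=0: ✗ (no rhs in [0,2])
  i=1: ✗ (lhs fails at k=1 before rhs at j=3)
  i=2: ✗ (lhs fails at k=2 before rhs at j=3)
  i=3: ✓ (rhs at j=3)
  i=4: ✓ (rhs at j=5; lhs holds on [4,4])

3, 4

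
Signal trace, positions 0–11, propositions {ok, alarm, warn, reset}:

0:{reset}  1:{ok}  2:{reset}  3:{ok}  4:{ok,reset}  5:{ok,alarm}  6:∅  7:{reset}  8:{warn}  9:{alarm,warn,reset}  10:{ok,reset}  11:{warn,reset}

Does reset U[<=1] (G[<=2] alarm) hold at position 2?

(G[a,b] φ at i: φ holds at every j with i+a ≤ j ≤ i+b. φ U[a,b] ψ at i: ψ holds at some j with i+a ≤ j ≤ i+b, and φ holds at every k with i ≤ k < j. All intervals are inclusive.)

No

Need some j in [2,3] with G[<=2] alarm, and reset at every k in [2,j-1].
  j=2: G[<=2] alarm — fails at 2.
  j=3: G[<=2] alarm — fails at 3.
No j in the window works → until fails.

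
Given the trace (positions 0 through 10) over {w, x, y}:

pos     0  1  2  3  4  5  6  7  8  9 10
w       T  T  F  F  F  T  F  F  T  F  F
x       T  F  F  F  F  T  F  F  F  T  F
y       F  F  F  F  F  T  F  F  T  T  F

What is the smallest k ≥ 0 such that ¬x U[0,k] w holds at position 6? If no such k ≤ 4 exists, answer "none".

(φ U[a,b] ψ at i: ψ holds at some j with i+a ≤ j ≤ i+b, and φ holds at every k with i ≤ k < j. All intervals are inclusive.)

Need earliest j ≥ 6 with w, and ¬x at every k in [6,j-1].
  j=6: rhs fails.
  j=7: rhs fails.
  j=8: rhs holds; lhs holds on [6,7]. k = 2.

2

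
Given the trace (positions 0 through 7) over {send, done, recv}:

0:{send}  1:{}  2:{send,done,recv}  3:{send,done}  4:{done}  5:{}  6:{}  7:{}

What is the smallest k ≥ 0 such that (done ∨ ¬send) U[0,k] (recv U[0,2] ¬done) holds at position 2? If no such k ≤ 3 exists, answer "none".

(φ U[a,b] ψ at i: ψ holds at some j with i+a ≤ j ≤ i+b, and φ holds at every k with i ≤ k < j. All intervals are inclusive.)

3

Need earliest j ≥ 2 with (recv U[0,2] ¬done), and (done ∨ ¬send) at every k in [2,j-1].
  j=2: rhs fails.
  j=3: rhs fails.
  j=4: rhs fails.
  j=5: rhs holds; lhs holds on [2,4]. k = 3.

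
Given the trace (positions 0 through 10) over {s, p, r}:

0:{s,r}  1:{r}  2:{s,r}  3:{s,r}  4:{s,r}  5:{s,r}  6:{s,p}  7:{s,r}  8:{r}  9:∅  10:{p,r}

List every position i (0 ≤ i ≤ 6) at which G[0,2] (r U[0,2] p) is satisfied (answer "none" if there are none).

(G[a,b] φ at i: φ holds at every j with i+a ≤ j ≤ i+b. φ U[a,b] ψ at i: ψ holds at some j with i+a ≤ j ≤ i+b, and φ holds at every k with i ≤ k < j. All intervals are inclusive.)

4

Evaluate at each i in [0,6]:
  i=0: ✗ (fails at j=0)
  i=1: ✗ (fails at j=1)
  i=2: ✗ (fails at j=2)
  i=3: ✗ (fails at j=3)
  i=4: ✓ (all of [4,6])
  i=5: ✗ (fails at j=7)
  i=6: ✗ (fails at j=7)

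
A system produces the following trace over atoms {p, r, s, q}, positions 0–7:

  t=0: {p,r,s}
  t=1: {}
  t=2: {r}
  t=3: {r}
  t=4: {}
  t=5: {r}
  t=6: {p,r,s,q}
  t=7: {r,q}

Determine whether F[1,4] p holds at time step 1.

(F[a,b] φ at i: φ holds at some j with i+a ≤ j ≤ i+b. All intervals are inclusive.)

Check p at each j in [2,5]:
  j=2: false
  j=3: false
  j=4: false
  j=5: false
No position in the window satisfies it → formula fails.

False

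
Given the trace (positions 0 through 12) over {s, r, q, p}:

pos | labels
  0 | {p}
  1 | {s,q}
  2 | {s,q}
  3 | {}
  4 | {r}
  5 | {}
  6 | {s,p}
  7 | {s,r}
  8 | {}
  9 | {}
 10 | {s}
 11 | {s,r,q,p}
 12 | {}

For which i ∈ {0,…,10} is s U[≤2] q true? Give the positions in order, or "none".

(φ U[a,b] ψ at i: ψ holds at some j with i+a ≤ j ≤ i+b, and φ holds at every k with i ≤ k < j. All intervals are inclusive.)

Evaluate at each i in [0,10]:
  i=0: ✗ (lhs fails at k=0 before rhs at j=1)
  i=1: ✓ (rhs at j=1)
  i=2: ✓ (rhs at j=2)
  i=3: ✗ (no rhs in [3,5])
  i=4: ✗ (no rhs in [4,6])
  i=5: ✗ (no rhs in [5,7])
  i=6: ✗ (no rhs in [6,8])
  i=7: ✗ (no rhs in [7,9])
  i=8: ✗ (no rhs in [8,10])
  i=9: ✗ (lhs fails at k=9 before rhs at j=11)
  i=10: ✓ (rhs at j=11; lhs holds on [10,10])

1, 2, 10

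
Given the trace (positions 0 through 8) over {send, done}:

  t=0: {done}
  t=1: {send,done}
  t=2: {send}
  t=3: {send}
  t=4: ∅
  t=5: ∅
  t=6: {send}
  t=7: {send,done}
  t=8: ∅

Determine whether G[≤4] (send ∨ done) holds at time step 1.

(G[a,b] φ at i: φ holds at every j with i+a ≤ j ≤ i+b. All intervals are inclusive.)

Check (send ∨ done) at every j in [1,5]:
  j=1: true
  j=2: true
  j=3: true
  j=4: false
  j=5: false
Fails at j=4 → formula fails.

No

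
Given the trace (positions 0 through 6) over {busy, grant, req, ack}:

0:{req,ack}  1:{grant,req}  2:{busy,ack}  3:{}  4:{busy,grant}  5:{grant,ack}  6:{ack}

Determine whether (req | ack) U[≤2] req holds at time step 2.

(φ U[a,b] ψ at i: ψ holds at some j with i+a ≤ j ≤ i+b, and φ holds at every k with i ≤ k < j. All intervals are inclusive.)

No

Need some j in [2,4] with req, and (req | ack) at every k in [2,j-1].
  j=2: req false.
  j=3: req false.
  j=4: req false.
No j in the window works → until fails.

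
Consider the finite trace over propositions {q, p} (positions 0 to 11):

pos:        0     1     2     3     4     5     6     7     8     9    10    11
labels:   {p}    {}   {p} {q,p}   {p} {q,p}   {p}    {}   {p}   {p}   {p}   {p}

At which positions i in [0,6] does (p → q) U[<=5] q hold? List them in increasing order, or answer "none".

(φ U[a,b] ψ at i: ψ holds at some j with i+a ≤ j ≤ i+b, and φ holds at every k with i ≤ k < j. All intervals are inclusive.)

Evaluate at each i in [0,6]:
  i=0: ✗ (lhs fails at k=0 before rhs at j=3)
  i=1: ✗ (lhs fails at k=2 before rhs at j=3)
  i=2: ✗ (lhs fails at k=2 before rhs at j=3)
  i=3: ✓ (rhs at j=3)
  i=4: ✗ (lhs fails at k=4 before rhs at j=5)
  i=5: ✓ (rhs at j=5)
  i=6: ✗ (no rhs in [6,11])

3, 5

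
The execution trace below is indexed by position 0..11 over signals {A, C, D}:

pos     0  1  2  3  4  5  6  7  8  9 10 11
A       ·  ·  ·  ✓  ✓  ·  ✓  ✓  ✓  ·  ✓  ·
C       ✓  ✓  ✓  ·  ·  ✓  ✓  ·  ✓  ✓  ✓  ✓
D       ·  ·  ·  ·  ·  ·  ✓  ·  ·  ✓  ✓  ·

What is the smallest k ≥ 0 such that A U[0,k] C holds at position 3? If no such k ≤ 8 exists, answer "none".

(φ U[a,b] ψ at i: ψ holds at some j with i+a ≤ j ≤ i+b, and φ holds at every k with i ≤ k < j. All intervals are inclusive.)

2

Need earliest j ≥ 3 with C, and A at every k in [3,j-1].
  j=3: rhs fails.
  j=4: rhs fails.
  j=5: rhs holds; lhs holds on [3,4]. k = 2.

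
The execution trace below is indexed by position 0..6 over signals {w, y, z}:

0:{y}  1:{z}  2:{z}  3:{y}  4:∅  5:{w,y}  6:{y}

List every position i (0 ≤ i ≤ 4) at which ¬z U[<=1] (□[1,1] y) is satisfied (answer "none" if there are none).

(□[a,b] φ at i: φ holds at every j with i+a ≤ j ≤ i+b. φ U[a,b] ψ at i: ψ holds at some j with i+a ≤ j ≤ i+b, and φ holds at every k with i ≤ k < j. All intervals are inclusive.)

2, 3, 4

Evaluate at each i in [0,4]:
  i=0: ✗ (no rhs in [0,1])
  i=1: ✗ (lhs fails at k=1 before rhs at j=2)
  i=2: ✓ (rhs at j=2)
  i=3: ✓ (rhs at j=4; lhs holds on [3,3])
  i=4: ✓ (rhs at j=4)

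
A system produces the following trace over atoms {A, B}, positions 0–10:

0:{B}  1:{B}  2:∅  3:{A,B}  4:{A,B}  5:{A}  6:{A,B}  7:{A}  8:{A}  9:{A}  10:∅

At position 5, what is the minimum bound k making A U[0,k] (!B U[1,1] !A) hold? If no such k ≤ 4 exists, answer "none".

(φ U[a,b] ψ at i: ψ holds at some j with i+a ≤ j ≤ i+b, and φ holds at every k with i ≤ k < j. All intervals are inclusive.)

Need earliest j ≥ 5 with (!B U[1,1] !A), and A at every k in [5,j-1].
  j=5: rhs fails.
  j=6: rhs fails.
  j=7: rhs fails.
  j=8: rhs fails.
  j=9: rhs holds; lhs holds on [5,8]. k = 4.

4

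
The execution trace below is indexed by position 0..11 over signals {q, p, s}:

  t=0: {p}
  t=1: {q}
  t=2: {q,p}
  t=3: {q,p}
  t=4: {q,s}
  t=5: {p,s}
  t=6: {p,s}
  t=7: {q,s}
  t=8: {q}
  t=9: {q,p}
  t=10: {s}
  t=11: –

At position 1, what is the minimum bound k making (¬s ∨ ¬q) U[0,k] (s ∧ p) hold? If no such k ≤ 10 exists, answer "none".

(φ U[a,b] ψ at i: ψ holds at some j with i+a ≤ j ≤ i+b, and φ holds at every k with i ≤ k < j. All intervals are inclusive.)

none

Need earliest j ≥ 1 with (s ∧ p), and (¬s ∨ ¬q) at every k in [1,j-1].
  j=1: rhs fails.
  j=2: rhs fails.
  j=3: rhs fails.
  j=4: rhs fails.
  j=5: rhs holds but lhs fails at k=4.
  j=6: rhs holds but lhs fails at k=4.
  j=7: rhs fails.
  j=8: rhs fails.
  j=9: rhs fails.
  j=10: rhs fails.
  j=11: rhs fails.
No witness within the range → none.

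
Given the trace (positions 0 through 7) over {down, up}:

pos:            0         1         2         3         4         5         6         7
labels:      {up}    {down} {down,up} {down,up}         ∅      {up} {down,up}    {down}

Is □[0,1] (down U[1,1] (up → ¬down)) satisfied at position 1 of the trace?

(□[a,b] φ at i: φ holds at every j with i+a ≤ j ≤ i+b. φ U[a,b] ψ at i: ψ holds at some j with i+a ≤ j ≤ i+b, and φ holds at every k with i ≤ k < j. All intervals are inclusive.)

No

Check (down U[1,1] (up → ¬down)) at every j in [1,2]:
  j=1: fails
  j=2: fails
Fails at j=1 → formula fails.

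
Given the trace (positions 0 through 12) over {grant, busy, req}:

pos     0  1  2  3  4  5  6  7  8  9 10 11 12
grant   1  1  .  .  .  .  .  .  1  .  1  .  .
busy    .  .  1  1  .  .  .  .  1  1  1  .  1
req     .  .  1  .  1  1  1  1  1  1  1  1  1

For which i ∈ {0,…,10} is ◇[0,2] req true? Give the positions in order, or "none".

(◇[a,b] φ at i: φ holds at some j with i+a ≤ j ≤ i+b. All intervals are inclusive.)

Evaluate at each i in [0,10]:
  i=0: ✓ (witness j=2)
  i=1: ✓ (witness j=2)
  i=2: ✓ (witness j=2)
  i=3: ✓ (witness j=4)
  i=4: ✓ (witness j=4)
  i=5: ✓ (witness j=5)
  i=6: ✓ (witness j=6)
  i=7: ✓ (witness j=7)
  i=8: ✓ (witness j=8)
  i=9: ✓ (witness j=9)
  i=10: ✓ (witness j=10)

0, 1, 2, 3, 4, 5, 6, 7, 8, 9, 10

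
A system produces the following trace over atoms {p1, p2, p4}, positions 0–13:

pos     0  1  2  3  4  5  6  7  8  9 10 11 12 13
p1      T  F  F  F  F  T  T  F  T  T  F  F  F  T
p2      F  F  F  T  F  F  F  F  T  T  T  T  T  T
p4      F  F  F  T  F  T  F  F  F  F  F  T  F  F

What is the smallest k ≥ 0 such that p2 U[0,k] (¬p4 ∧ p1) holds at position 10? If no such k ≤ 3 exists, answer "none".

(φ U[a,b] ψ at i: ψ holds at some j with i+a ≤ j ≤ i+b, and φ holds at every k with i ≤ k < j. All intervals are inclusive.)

3

Need earliest j ≥ 10 with (¬p4 ∧ p1), and p2 at every k in [10,j-1].
  j=10: rhs fails.
  j=11: rhs fails.
  j=12: rhs fails.
  j=13: rhs holds; lhs holds on [10,12]. k = 3.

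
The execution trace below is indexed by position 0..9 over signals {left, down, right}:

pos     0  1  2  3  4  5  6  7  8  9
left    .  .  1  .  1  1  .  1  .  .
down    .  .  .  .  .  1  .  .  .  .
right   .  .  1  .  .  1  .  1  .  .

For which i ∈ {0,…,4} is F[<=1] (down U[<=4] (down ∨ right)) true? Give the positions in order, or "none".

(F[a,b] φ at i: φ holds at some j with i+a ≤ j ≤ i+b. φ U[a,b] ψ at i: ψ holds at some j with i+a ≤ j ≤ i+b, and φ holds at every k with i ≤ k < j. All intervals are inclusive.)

1, 2, 4

Evaluate at each i in [0,4]:
  i=0: ✗ (none in [0,1])
  i=1: ✓ (witness j=2)
  i=2: ✓ (witness j=2)
  i=3: ✗ (none in [3,4])
  i=4: ✓ (witness j=5)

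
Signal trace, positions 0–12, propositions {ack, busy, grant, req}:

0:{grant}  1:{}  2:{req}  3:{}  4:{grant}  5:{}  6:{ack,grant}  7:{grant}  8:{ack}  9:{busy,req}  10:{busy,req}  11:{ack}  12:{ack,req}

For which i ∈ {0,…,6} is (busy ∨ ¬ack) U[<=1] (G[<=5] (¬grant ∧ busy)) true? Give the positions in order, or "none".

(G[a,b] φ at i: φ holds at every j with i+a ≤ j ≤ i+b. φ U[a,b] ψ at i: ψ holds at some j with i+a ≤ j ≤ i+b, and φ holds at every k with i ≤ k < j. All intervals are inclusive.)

none

Evaluate at each i in [0,6]:
  i=0: ✗ (no rhs in [0,1])
  i=1: ✗ (no rhs in [1,2])
  i=2: ✗ (no rhs in [2,3])
  i=3: ✗ (no rhs in [3,4])
  i=4: ✗ (no rhs in [4,5])
  i=5: ✗ (no rhs in [5,6])
  i=6: ✗ (no rhs in [6,7])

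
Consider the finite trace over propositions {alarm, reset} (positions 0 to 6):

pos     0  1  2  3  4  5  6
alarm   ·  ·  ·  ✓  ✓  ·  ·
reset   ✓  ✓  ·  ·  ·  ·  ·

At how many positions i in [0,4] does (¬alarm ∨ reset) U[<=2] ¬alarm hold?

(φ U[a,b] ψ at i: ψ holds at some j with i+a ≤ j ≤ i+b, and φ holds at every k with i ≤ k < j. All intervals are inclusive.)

Evaluate at each i in [0,4]:
  i=0: ✓ (rhs at j=0)
  i=1: ✓ (rhs at j=1)
  i=2: ✓ (rhs at j=2)
  i=3: ✗ (lhs fails at k=3 before rhs at j=5)
  i=4: ✗ (lhs fails at k=4 before rhs at j=5)
Positions where it holds: {0, 1, 2} → 3.

3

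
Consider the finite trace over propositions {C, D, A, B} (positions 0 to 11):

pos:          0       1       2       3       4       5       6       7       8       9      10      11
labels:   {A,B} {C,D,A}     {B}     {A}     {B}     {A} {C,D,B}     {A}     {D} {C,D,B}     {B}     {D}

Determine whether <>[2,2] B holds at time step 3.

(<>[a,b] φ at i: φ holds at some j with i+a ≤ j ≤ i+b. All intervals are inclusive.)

Check B at each j in [5,5]:
  j=5: false
No position in the window satisfies it → formula fails.

False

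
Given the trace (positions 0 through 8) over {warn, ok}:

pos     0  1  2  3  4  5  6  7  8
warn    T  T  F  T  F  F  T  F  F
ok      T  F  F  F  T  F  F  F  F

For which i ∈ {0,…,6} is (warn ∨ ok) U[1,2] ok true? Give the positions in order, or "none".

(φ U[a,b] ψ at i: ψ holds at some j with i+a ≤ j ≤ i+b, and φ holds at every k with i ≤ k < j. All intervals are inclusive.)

3

Evaluate at each i in [0,6]:
  i=0: ✗ (no rhs in [1,2])
  i=1: ✗ (no rhs in [2,3])
  i=2: ✗ (lhs fails at k=2 before rhs at j=4)
  i=3: ✓ (rhs at j=4; lhs holds on [3,3])
  i=4: ✗ (no rhs in [5,6])
  i=5: ✗ (no rhs in [6,7])
  i=6: ✗ (no rhs in [7,8])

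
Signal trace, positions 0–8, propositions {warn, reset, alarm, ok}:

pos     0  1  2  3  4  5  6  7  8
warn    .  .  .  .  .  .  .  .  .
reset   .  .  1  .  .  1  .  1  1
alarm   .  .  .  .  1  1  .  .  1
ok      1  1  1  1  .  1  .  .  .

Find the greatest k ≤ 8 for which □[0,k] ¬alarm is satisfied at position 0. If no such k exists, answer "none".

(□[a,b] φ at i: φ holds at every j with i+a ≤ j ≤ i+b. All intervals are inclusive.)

3

¬alarm must hold from j=0 onward; find where it first fails.
  j=0: holds
  j=1: holds
  j=2: holds
  j=3: holds
  j=4: fails
Holds on [0,3], so largest k = 3.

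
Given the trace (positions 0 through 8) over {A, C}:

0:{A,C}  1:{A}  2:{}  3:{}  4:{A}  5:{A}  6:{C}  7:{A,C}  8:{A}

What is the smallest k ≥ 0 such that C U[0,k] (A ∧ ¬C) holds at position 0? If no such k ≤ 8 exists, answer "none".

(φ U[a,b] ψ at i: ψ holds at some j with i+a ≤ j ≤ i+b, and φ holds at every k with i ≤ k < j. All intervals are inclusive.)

Need earliest j ≥ 0 with (A ∧ ¬C), and C at every k in [0,j-1].
  j=0: rhs fails.
  j=1: rhs holds; lhs holds on [0,0]. k = 1.

1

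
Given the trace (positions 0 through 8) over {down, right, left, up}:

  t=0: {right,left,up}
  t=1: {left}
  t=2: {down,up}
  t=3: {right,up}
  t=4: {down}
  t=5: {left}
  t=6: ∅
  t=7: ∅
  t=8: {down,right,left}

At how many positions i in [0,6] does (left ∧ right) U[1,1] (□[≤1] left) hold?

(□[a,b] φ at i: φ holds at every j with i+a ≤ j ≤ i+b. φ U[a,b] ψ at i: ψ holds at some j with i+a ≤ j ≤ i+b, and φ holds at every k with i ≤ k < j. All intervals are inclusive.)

Evaluate at each i in [0,6]:
  i=0: ✗ (no rhs in [1,1])
  i=1: ✗ (no rhs in [2,2])
  i=2: ✗ (no rhs in [3,3])
  i=3: ✗ (no rhs in [4,4])
  i=4: ✗ (no rhs in [5,5])
  i=5: ✗ (no rhs in [6,6])
  i=6: ✗ (no rhs in [7,7])
Positions where it holds: {} → 0.

0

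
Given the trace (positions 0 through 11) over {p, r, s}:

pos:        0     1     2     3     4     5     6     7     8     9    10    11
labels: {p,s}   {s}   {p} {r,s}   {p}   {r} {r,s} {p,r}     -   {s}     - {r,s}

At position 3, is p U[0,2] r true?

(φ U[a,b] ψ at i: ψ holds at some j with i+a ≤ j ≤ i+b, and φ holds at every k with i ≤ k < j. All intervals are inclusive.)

Holds

Need some j in [3,5] with r, and p at every k in [3,j-1].
  j=3: r holds; no prefix to check → satisfied.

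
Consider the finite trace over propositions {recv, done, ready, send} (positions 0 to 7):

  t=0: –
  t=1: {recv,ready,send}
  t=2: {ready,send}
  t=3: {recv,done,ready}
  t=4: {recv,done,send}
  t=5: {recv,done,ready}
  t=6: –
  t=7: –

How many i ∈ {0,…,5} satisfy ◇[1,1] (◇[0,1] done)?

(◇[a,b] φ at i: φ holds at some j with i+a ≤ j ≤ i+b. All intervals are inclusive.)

Evaluate at each i in [0,5]:
  i=0: ✗ (none in [1,1])
  i=1: ✓ (witness j=2)
  i=2: ✓ (witness j=3)
  i=3: ✓ (witness j=4)
  i=4: ✓ (witness j=5)
  i=5: ✗ (none in [6,6])
Positions where it holds: {1, 2, 3, 4} → 4.

4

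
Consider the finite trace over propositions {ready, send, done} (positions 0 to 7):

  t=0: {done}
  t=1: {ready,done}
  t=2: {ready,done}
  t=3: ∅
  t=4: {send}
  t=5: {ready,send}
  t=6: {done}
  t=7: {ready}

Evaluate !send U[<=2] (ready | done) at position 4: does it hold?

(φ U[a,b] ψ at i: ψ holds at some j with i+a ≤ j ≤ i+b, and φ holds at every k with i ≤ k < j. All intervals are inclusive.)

Need some j in [4,6] with (ready | done), and !send at every k in [4,j-1].
  j=4: (ready | done) false.
  j=5: (ready | done) holds, but !send fails at k=4 → not this j.
  j=6: (ready | done) holds, but !send fails at k=4 → not this j.
No j in the window works → until fails.

No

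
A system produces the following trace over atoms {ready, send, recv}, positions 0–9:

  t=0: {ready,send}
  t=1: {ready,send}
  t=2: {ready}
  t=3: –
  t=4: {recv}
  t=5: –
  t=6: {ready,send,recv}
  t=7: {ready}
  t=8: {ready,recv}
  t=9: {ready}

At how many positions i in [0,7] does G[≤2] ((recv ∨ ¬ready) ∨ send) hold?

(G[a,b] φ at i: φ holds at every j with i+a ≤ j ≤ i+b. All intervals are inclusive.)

2

Evaluate at each i in [0,7]:
  i=0: ✗ (fails at j=2)
  i=1: ✗ (fails at j=2)
  i=2: ✗ (fails at j=2)
  i=3: ✓ (all of [3,5])
  i=4: ✓ (all of [4,6])
  i=5: ✗ (fails at j=7)
  i=6: ✗ (fails at j=7)
  i=7: ✗ (fails at j=7)
Positions where it holds: {3, 4} → 2.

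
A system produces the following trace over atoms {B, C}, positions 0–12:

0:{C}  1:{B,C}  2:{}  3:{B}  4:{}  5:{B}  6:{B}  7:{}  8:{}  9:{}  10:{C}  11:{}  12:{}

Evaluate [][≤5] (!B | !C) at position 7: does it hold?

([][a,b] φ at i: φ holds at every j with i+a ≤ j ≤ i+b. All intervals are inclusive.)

Holds

Check (!B | !C) at every j in [7,12]:
  j=7: true
  j=8: true
  j=9: true
  j=10: true
  j=11: true
  j=12: true
All positions satisfy it → formula holds.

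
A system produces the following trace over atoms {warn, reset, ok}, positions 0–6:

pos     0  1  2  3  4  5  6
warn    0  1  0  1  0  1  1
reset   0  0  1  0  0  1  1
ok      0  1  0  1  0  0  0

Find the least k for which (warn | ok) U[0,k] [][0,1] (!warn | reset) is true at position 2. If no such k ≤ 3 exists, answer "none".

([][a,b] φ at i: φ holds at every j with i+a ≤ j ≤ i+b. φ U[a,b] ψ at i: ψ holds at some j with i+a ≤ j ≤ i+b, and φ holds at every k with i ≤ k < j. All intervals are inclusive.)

none

Need earliest j ≥ 2 with [][0,1] (!warn | reset), and (warn | ok) at every k in [2,j-1].
  j=2: rhs fails.
  j=3: rhs fails.
  j=4: rhs holds but lhs fails at k=2.
  j=5: rhs holds but lhs fails at k=2.
No witness within the range → none.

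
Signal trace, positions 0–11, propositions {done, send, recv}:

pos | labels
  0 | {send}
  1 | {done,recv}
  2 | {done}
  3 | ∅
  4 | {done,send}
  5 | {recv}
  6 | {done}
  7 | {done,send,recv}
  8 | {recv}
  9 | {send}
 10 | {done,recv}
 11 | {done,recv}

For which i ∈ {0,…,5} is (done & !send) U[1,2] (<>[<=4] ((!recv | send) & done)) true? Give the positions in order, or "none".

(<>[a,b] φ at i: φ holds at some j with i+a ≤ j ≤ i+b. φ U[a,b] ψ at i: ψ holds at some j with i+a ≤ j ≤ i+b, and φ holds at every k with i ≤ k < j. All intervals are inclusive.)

1, 2

Evaluate at each i in [0,5]:
  i=0: ✗ (lhs fails at k=0 before rhs at j=1)
  i=1: ✓ (rhs at j=2; lhs holds on [1,1])
  i=2: ✓ (rhs at j=3; lhs holds on [2,2])
  i=3: ✗ (lhs fails at k=3 before rhs at j=4)
  i=4: ✗ (lhs fails at k=4 before rhs at j=5)
  i=5: ✗ (lhs fails at k=5 before rhs at j=6)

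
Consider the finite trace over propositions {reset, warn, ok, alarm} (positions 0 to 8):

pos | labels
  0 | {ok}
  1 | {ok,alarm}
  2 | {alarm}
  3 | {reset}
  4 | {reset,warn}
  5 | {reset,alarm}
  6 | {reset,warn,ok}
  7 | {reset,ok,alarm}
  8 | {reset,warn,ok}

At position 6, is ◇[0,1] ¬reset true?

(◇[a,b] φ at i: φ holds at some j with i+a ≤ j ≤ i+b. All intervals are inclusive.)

Check ¬reset at each j in [6,7]:
  j=6: false
  j=7: false
No position in the window satisfies it → formula fails.

False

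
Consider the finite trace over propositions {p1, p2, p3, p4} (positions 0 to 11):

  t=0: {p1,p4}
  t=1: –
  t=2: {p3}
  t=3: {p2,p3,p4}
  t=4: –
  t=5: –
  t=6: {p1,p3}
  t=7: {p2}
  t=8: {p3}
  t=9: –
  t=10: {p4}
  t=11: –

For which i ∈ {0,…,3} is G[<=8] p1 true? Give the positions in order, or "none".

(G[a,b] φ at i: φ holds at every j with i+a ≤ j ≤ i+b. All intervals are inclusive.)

none

Evaluate at each i in [0,3]:
  i=0: ✗ (fails at j=1)
  i=1: ✗ (fails at j=1)
  i=2: ✗ (fails at j=2)
  i=3: ✗ (fails at j=3)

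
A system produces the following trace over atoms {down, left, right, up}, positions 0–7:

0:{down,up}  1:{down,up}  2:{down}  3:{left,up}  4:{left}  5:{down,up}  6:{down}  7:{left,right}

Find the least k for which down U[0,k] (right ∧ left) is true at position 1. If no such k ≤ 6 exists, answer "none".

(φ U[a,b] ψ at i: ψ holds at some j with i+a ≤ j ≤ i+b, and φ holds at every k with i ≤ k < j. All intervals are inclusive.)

Need earliest j ≥ 1 with (right ∧ left), and down at every k in [1,j-1].
  j=1: rhs fails.
  j=2: rhs fails.
  j=3: rhs fails.
  j=4: rhs fails.
  j=5: rhs fails.
  j=6: rhs fails.
  j=7: rhs holds but lhs fails at k=3.
No witness within the range → none.

none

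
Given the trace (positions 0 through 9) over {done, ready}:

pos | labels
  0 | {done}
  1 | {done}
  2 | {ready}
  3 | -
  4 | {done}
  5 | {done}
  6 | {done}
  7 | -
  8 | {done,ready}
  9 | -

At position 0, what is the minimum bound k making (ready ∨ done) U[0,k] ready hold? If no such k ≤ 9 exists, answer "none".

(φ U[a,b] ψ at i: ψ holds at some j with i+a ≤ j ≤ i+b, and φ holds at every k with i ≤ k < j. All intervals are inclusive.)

Need earliest j ≥ 0 with ready, and (ready ∨ done) at every k in [0,j-1].
  j=0: rhs fails.
  j=1: rhs fails.
  j=2: rhs holds; lhs holds on [0,1]. k = 2.

2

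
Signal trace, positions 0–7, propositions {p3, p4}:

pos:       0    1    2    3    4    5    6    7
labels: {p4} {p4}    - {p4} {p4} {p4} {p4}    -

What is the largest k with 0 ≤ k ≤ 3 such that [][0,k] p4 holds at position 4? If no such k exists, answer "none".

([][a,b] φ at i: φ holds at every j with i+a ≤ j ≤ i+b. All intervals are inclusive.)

p4 must hold from j=4 onward; find where it first fails.
  j=4: holds
  j=5: holds
  j=6: holds
  j=7: fails
Holds on [4,6], so largest k = 2.

2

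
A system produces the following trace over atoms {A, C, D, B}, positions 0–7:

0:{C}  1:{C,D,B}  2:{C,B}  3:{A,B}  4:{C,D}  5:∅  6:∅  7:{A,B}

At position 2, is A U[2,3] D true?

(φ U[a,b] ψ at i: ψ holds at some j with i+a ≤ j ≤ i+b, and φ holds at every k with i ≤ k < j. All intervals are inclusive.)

False

Need some j in [4,5] with D, and A at every k in [2,j-1].
  j=4: D holds, but A fails at k=2 → not this j.
  j=5: D false.
No j in the window works → until fails.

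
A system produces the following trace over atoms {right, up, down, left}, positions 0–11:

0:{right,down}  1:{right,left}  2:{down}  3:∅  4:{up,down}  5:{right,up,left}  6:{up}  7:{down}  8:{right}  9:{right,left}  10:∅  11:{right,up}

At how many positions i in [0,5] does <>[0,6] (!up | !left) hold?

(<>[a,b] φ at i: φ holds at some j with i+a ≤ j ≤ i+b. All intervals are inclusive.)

Evaluate at each i in [0,5]:
  i=0: ✓ (witness j=0)
  i=1: ✓ (witness j=1)
  i=2: ✓ (witness j=2)
  i=3: ✓ (witness j=3)
  i=4: ✓ (witness j=4)
  i=5: ✓ (witness j=6)
Positions where it holds: {0, 1, 2, 3, 4, 5} → 6.

6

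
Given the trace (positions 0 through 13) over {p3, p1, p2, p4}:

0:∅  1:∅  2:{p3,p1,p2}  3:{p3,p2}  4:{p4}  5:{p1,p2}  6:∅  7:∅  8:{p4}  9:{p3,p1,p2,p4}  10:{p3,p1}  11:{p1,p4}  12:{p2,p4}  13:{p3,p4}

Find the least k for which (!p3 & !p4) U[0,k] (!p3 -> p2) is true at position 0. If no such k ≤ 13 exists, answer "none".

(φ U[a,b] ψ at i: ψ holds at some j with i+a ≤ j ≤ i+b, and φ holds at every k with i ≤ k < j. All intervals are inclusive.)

Need earliest j ≥ 0 with (!p3 -> p2), and (!p3 & !p4) at every k in [0,j-1].
  j=0: rhs fails.
  j=1: rhs fails.
  j=2: rhs holds; lhs holds on [0,1]. k = 2.

2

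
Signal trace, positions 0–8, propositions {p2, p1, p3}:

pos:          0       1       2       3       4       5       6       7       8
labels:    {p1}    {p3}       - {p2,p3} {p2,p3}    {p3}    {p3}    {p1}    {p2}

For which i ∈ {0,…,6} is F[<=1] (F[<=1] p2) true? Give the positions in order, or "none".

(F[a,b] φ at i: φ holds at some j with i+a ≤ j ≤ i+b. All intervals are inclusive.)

1, 2, 3, 4, 6

Evaluate at each i in [0,6]:
  i=0: ✗ (none in [0,1])
  i=1: ✓ (witness j=2)
  i=2: ✓ (witness j=2)
  i=3: ✓ (witness j=3)
  i=4: ✓ (witness j=4)
  i=5: ✗ (none in [5,6])
  i=6: ✓ (witness j=7)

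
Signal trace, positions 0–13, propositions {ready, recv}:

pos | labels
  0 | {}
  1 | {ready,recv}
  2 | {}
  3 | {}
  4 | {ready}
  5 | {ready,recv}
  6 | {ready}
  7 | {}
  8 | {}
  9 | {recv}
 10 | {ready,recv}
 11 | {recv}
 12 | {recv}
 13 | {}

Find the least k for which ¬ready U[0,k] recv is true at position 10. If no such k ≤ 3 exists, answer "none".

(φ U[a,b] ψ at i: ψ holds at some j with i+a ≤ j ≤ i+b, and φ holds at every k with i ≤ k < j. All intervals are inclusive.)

0

Need earliest j ≥ 10 with recv, and ¬ready at every k in [10,j-1].
  j=10: rhs holds (empty prefix). k = 0.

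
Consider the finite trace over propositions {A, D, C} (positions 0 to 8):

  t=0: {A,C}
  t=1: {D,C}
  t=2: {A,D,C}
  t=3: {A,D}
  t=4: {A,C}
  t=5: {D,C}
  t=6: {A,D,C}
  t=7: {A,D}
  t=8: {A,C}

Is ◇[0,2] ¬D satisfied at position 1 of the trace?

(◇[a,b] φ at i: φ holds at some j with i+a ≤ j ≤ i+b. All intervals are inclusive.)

Check ¬D at each j in [1,3]:
  j=1: false
  j=2: false
  j=3: false
No position in the window satisfies it → formula fails.

False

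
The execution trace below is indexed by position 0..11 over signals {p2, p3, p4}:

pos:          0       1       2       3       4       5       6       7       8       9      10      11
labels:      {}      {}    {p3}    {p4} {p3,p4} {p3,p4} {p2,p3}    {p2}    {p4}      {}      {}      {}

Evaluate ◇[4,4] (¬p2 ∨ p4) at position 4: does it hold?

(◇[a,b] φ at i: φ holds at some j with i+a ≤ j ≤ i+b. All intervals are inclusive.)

Check (¬p2 ∨ p4) at each j in [8,8]:
  j=8: true
Found at j=8 → formula holds.

Holds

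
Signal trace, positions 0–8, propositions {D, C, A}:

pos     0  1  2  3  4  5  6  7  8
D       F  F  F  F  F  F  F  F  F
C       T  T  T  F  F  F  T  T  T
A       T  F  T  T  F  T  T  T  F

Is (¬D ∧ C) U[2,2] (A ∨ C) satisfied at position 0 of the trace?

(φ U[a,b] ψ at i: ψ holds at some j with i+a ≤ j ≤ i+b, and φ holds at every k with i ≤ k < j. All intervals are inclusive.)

Need some j in [2,2] with (A ∨ C), and (¬D ∧ C) at every k in [0,j-1].
  j=2: (A ∨ C) holds; (¬D ∧ C) holds at every k in [0,1] → satisfied.

True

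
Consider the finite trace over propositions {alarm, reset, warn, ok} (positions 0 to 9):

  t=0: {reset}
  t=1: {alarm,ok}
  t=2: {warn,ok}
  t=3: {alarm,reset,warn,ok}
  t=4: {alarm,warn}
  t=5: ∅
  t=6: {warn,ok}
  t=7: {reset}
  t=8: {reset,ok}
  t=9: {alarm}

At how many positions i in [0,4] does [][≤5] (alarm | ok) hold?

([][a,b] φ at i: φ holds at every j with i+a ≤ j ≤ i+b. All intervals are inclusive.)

Evaluate at each i in [0,4]:
  i=0: ✗ (fails at j=0)
  i=1: ✗ (fails at j=5)
  i=2: ✗ (fails at j=5)
  i=3: ✗ (fails at j=5)
  i=4: ✗ (fails at j=5)
Positions where it holds: {} → 0.

0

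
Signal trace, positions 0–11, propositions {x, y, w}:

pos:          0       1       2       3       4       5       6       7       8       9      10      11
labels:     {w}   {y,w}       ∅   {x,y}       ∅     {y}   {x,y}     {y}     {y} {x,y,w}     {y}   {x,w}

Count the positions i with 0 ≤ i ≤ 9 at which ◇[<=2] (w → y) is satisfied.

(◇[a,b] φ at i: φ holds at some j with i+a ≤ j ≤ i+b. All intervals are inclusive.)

Evaluate at each i in [0,9]:
  i=0: ✓ (witness j=1)
  i=1: ✓ (witness j=1)
  i=2: ✓ (witness j=2)
  i=3: ✓ (witness j=3)
  i=4: ✓ (witness j=4)
  i=5: ✓ (witness j=5)
  i=6: ✓ (witness j=6)
  i=7: ✓ (witness j=7)
  i=8: ✓ (witness j=8)
  i=9: ✓ (witness j=9)
Positions where it holds: {0, 1, 2, 3, 4, 5, 6, 7, 8, 9} → 10.

10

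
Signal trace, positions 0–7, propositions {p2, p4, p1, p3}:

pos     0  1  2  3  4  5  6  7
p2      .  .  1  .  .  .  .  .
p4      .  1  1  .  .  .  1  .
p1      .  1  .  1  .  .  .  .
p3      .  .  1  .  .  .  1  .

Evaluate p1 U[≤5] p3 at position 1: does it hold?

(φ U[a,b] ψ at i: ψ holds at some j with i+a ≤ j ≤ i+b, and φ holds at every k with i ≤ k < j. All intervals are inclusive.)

True

Need some j in [1,6] with p3, and p1 at every k in [1,j-1].
  j=1: p3 false.
  j=2: p3 holds; p1 holds at every k in [1,1] → satisfied.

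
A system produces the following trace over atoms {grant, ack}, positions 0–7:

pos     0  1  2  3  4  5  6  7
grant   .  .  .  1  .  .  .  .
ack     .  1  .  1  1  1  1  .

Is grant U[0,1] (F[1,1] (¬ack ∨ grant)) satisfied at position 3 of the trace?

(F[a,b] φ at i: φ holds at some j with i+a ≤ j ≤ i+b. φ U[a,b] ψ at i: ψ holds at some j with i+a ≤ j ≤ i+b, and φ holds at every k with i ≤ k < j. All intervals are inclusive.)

Need some j in [3,4] with F[1,1] (¬ack ∨ grant), and grant at every k in [3,j-1].
  j=3: F[1,1] (¬ack ∨ grant) — fails (none in [4,4]).
  j=4: F[1,1] (¬ack ∨ grant) — fails (none in [5,5]).
No j in the window works → until fails.

No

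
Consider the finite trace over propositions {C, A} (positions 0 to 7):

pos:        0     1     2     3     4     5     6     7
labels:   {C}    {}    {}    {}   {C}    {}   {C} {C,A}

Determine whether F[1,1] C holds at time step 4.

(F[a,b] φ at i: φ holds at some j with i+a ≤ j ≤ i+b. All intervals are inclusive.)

Check C at each j in [5,5]:
  j=5: false
No position in the window satisfies it → formula fails.

False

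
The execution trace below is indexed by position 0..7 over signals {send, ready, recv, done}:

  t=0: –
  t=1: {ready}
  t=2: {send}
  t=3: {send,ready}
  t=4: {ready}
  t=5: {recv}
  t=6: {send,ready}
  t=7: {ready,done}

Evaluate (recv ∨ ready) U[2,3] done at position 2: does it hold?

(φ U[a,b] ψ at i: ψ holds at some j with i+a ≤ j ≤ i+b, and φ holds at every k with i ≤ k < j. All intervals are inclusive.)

Does not hold

Need some j in [4,5] with done, and (recv ∨ ready) at every k in [2,j-1].
  j=4: done false.
  j=5: done false.
No j in the window works → until fails.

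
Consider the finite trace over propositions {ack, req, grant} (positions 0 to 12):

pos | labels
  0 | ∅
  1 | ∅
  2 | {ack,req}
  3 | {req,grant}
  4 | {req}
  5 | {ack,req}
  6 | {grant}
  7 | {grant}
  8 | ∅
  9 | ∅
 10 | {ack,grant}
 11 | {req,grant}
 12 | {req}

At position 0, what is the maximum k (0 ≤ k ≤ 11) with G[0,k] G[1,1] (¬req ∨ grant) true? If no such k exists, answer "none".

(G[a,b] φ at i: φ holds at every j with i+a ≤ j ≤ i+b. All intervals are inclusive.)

G[1,1] (¬req ∨ grant) must hold from j=0 onward; find where it first fails.
  j=0: holds
  j=1: fails
Holds on [0,0], so largest k = 0.

0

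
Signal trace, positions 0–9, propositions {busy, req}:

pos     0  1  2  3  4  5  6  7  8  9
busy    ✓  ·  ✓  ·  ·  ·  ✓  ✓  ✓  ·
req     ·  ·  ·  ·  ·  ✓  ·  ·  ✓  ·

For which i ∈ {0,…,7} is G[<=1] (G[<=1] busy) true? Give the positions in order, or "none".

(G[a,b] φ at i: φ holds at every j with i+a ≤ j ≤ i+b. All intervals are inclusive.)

6

Evaluate at each i in [0,7]:
  i=0: ✗ (fails at j=0)
  i=1: ✗ (fails at j=1)
  i=2: ✗ (fails at j=2)
  i=3: ✗ (fails at j=3)
  i=4: ✗ (fails at j=4)
  i=5: ✗ (fails at j=5)
  i=6: ✓ (all of [6,7])
  i=7: ✗ (fails at j=8)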